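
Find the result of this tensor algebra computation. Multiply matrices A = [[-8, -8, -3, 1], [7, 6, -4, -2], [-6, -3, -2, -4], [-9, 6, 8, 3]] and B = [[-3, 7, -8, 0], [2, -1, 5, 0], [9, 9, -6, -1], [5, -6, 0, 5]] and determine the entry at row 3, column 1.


(AB)_{ij} = sum_k A_{ik} B_{kj}.
For i=3, j=1:
A_{31} * B_{11} = -6 * -3 = 18
A_{32} * B_{21} = -3 * 2 = -6
A_{33} * B_{31} = -2 * 9 = -18
A_{34} * B_{41} = -4 * 5 = -20
Sum = 18 + -6 + -18 + -20 = -26

-26


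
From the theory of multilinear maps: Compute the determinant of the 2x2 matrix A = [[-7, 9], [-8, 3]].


For a 2x2 matrix [[a, b], [c, d]], det = a*d - b*c.
a = -7, b = 9, c = -8, d = 3
a*d = -7 * 3 = -21
b*c = 9 * -8 = -72
det = -21 - -72 = 51

51


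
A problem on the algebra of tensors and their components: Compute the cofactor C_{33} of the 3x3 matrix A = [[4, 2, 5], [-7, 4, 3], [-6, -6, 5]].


To find cofactor C_{33}, delete row 3 and column 3.
The resulting 2x2 submatrix is: [[4, 2], [-7, 4]]
Minor M_{33} = 4*4 - 2*-7
  = 16 - -14 = 30
Sign = (-1)^(3+3) = (-1)^6 = 1
Cofactor C_{33} = 1 * 30 = 30

30


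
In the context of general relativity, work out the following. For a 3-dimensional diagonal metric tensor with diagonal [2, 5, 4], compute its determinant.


For a diagonal metric, the determinant is the product of diagonal entries.
Diagonal entries: 2, 5, 4
det(g) = 2 * 5 * 4 = 40

40


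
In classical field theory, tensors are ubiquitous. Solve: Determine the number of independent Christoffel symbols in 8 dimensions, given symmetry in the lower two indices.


Christoffel symbols Gamma^k_{ij} are symmetric in i,j, so there are d * d(d+1)/2 independent symbols.
d = 8
d(d+1)/2 = 8 * 9 / 2 = 36
Total = 8 * 36 = 288

288


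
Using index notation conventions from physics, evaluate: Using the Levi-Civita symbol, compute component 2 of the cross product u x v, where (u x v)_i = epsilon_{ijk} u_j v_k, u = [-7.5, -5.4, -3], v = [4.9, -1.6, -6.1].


(u x v)_2 = sum_{j,k} epsilon_{2jk} u_j v_k. Only permutations of (1,2,3) contribute; the two non-zero terms are:
eps_{213} u_1 v_3 = -1 * -7.5 * -6.1 = -45.75
eps_{231} u_3 v_1 = 1 * -3 * 4.9 = -14.7
(u x v)_2 = -60.45

-60.45


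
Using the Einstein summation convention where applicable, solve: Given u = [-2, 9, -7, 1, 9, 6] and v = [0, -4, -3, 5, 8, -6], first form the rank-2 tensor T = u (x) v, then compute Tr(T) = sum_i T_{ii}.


The outer product gives T_{ij} = u_i v_j.
The trace (contraction) is Tr(T) = sum_i T_{ii} = sum_i u_i v_i.
Diagonal entries:
T_{11} = u_1 * v_1 = -2 * 0 = 0
T_{22} = u_2 * v_2 = 9 * -4 = -36
T_{33} = u_3 * v_3 = -7 * -3 = 21
T_{44} = u_4 * v_4 = 1 * 5 = 5
T_{55} = u_5 * v_5 = 9 * 8 = 72
T_{66} = u_6 * v_6 = 6 * -6 = -36
Tr(T) = 0 + -36 + 21 + 5 + 72 + -36 = 26

26


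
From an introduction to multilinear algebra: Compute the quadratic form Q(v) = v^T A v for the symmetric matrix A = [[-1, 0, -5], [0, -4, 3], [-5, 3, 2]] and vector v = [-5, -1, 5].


First compute Av:
(Av)_1 = -1*-5 + 0*-1 + -5*5 = -20
(Av)_2 = 0*-5 + -4*-1 + 3*5 = 19
(Av)_3 = -5*-5 + 3*-1 + 2*5 = 32
Av = [-20, 19, 32]
Then v^T (Av) = -5*-20 + -1*19 + 5*32
= 100 + -19 + 160 = 241

241


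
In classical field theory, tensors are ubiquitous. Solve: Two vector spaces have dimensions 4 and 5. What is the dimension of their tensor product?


The dimension of a tensor product is the product of dimensions.
dim(V) = 4, dim(W) = 5
dim(V (x) W) = 4 * 5 = 20

20


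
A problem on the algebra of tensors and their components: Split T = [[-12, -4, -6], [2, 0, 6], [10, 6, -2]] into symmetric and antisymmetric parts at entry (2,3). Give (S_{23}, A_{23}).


T_{23} = 6
T_{32} = 6
S_{23} = (6 + 6)/2 = 12/2 = 6
A_{23} = (6 - 6)/2 = 0/2 = 0
Check: S + A = 6 + 0 = 6 = T_{23}.

(6, 0)


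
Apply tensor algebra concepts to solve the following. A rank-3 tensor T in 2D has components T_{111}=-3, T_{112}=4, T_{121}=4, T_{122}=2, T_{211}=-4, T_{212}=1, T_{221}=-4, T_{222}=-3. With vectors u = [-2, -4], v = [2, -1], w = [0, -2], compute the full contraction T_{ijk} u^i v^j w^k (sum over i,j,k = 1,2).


S = sum over i,j,k of T_{ijk} u_i v_j w_k. Expanding all 8 terms:
T_{111}*u_1*v_1*w_1 = -3*-2*2*0 = 0  (running total: 0)
T_{112}*u_1*v_1*w_2 = 4*-2*2*-2 = 32  (running total: 32)
T_{121}*u_1*v_2*w_1 = 4*-2*-1*0 = 0  (running total: 32)
T_{122}*u_1*v_2*w_2 = 2*-2*-1*-2 = -8  (running total: 24)
T_{211}*u_2*v_1*w_1 = -4*-4*2*0 = 0  (running total: 24)
T_{212}*u_2*v_1*w_2 = 1*-4*2*-2 = 16  (running total: 40)
T_{221}*u_2*v_2*w_1 = -4*-4*-1*0 = 0  (running total: 40)
T_{222}*u_2*v_2*w_2 = -3*-4*-1*-2 = 24  (running total: 64)
S = 64

64


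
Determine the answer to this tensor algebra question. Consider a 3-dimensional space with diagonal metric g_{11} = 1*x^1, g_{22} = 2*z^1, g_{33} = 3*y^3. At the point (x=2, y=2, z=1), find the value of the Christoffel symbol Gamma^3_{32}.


For a diagonal metric, Gamma^k_{ij} = (1/2) g^{kk} (dg_{ik}/dx_j + dg_{jk}/dx_i - dg_{ij}/dx_k).
The metric is diagonal, so g_{ab} = 0 for a != b.
At the given point: g_{11} = 2, g_{22} = 2, g_{33} = 24
g^{33} = 1/24
dg_{33}/dx_2 = dg_{33}/dx_2 = 36
dg_{23}/dx_3 = 0 (off-diagonal)
dg_{32}/dx_3 = 0 (off-diagonal)
Numerator = 36 + 0 - 0 = 36
Gamma^3_{32} = 36 / (2 * 24) = 3/4

3/4


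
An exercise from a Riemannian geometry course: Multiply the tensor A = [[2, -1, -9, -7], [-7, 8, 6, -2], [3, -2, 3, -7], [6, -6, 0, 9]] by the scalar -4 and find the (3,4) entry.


Scalar multiplication: (cA)_{ij} = c * A_{ij}.
c = -4
A_{34} = -7
(cA)_{34} = -4 * -7 = 28

28


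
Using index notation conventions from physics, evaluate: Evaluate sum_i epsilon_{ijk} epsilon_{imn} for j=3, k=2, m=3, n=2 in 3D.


Using the identity: epsilon_{ijk} epsilon_{imn} = delta_{jm} delta_{kn} - delta_{jn} delta_{km}.
delta_{33} = 1
delta_{22} = 1
delta_{32} = 0
delta_{23} = 0
Result = 1 * 1 - 0 * 0 = 1 - 0 = 1

1


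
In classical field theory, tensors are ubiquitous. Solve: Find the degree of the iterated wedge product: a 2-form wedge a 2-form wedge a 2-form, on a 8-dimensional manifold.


The degree of a wedge product is the sum of the degrees of the individual forms.
Degrees: 2, 2, 2
Total degree = 2 + 2 + 2 = 6

6


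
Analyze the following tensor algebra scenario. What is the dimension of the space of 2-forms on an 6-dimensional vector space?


The dimension of the space of p-forms on an n-dimensional space is C(n, p).
n = 6, p = 2
C(6, 2) = 6! / (2! * 4!) = 15

15


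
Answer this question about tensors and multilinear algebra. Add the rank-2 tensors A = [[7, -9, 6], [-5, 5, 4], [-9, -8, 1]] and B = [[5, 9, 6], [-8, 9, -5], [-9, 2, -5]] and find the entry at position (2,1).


Tensor addition is component-wise: (A + B)_{ij} = A_{ij} + B_{ij}.
A_{21} = -5
B_{21} = -8
(A + B)_{21} = -5 + -8 = -13

-13


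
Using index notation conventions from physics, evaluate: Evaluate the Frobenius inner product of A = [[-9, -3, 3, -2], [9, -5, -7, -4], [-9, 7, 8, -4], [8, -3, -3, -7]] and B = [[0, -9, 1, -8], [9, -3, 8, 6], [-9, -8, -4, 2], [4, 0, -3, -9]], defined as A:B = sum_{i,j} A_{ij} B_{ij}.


A:B = sum over all i,j of A_{ij} * B_{ij}.
Row 1: -9*0=0, -3*-9=27, 3*1=3, -2*-8=16 => row sum = 46
Row 2: 9*9=81, -5*-3=15, -7*8=-56, -4*6=-24 => row sum = 16
Row 3: -9*-9=81, 7*-8=-56, 8*-4=-32, -4*2=-8 => row sum = -15
Row 4: 8*4=32, -3*0=0, -3*-3=9, -7*-9=63 => row sum = 104
Total = 46 + 16 + -15 + 104 = 151

151


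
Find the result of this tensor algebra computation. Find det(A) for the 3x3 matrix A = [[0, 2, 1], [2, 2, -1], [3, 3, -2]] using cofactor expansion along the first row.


Expanding along the first row, det(A) = a11*M_11 - a12*M_12 + a13*M_13, where M_1j is the (1,j) minor.
Minor M_11 = 2*-2 - -1*3 = -1
Minor M_12 = 2*-2 - -1*3 = -1
Minor M_13 = 2*3 - 2*3 = 0
det = 0*(-1) - 2*(-1) + 1*(0)
    = 0 - -2 + 0
    = 2

2


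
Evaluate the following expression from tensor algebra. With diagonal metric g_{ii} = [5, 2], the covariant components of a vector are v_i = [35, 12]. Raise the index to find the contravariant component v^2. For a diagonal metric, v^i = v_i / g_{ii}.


To raise an index with a diagonal metric: v^i = v_i / g_{ii}.
For index 2: v_2 = 12, g_{22} = 2
v^2 = 12 / 2 = 6

6


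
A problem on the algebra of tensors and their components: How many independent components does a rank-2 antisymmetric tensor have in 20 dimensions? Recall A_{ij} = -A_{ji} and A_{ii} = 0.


An antisymmetric rank-2 tensor satisfies A_{ij} = -A_{ji}, so diagonal entries are zero.
The independent components are the upper-triangular entries: C(n, 2) = n(n-1)/2.
n = 20
C(20, 2) = 20 * 19 / 2 = 380 / 2 = 190

190


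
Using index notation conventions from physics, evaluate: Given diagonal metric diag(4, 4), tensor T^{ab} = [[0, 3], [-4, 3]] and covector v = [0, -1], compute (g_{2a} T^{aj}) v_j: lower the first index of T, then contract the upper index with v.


Step 1: lower the first index. For a diagonal metric, g_{ia} T^{aj} = g_{ii} T^{ij} (no sum on i).
g_{22} = 4
S_2{}^1 = 4 * T^{21} = 4 * -4 = -16
S_2{}^2 = 4 * T^{22} = 4 * 3 = 12
Step 2: contract S_2{}^j with v_j.
S_2{}^1 * v_1 = -16 * 0 = 0
S_2{}^2 * v_2 = 12 * -1 = -12
Result = 0 + -12 = -12

-12


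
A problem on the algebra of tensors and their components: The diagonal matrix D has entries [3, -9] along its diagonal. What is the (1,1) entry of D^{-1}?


For a diagonal matrix, the inverse has entries (D^{-1})_{ii} = 1/d_{ii}.
The diagonal entries are: d_{11} = 3, d_{22} = -9
We need (D^{-1})_{11} = 1/d_{11} = 1/3 = 1/3

1/3


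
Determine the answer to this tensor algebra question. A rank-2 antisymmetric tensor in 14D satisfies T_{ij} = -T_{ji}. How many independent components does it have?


An antisymmetric rank-2 tensor satisfies A_{ij} = -A_{ji}, so diagonal entries are zero.
The independent components are the upper-triangular entries: C(n, 2) = n(n-1)/2.
n = 14
C(14, 2) = 14 * 13 / 2 = 182 / 2 = 91

91


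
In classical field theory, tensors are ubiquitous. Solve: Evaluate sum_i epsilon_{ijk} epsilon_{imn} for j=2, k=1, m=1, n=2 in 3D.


Using the identity: epsilon_{ijk} epsilon_{imn} = delta_{jm} delta_{kn} - delta_{jn} delta_{km}.
delta_{21} = 0
delta_{12} = 0
delta_{22} = 1
delta_{11} = 1
Result = 0 * 0 - 1 * 1 = 0 - 1 = -1

-1


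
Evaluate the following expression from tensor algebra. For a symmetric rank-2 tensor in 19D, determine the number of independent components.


A symmetric rank-2 tensor in d dimensions has d(d+1)/2 independent components.
d = 19
d(d+1)/2 = 19 * 20 / 2 = 380 / 2 = 190

190


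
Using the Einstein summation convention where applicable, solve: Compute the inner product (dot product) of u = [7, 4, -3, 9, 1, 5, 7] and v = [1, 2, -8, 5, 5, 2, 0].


The inner product u . v = sum of u_i * v_i.
Term-by-term: 7 * 1, 4 * 2, -3 * -8, 9 * 5, 1 * 5, 5 * 2, 7 * 0
Products: 7, 8, 24, 45, 5, 10, 0
Sum = 7 + 8 + 24 + 45 + 5 + 10 + 0 = 99

99


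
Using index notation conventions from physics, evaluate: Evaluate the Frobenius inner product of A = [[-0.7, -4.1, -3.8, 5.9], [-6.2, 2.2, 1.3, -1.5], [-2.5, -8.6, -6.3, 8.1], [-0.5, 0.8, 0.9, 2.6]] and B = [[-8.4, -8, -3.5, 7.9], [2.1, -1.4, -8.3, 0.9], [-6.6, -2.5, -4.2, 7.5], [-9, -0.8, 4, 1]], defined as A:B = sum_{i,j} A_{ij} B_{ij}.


A:B = sum over all i,j of A_{ij} * B_{ij}.
Row 1: -0.7*-8.4=5.88, -4.1*-8=32.8, -3.8*-3.5=13.3, 5.9*7.9=46.61 => row sum = 98.59
Row 2: -6.2*2.1=-13.02, 2.2*-1.4=-3.08, 1.3*-8.3=-10.79, -1.5*0.9=-1.35 => row sum = -28.24
Row 3: -2.5*-6.6=16.5, -8.6*-2.5=21.5, -6.3*-4.2=26.46, 8.1*7.5=60.75 => row sum = 125.21
Row 4: -0.5*-9=4.5, 0.8*-0.8=-0.64, 0.9*4=3.6, 2.6*1=2.6 => row sum = 10.06
Total = 98.59 + -28.24 + 125.21 + 10.06 = 205.62

205.62


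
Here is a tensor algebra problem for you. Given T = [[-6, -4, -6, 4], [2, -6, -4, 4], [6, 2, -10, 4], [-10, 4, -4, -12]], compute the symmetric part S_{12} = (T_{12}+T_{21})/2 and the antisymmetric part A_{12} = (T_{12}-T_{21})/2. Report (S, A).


T_{12} = -4
T_{21} = 2
S_{12} = (-4 + 2)/2 = -2/2 = -1
A_{12} = (-4 - 2)/2 = -6/2 = -3
Check: S + A = -1 + -3 = -4 = T_{12}.

(-1, -3)


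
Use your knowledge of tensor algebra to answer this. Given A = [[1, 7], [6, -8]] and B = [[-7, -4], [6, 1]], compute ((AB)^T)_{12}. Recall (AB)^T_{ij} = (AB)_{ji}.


(AB)^T_{ij} = (AB)_{ji} = sum_k A_{jk} B_{ki}.
For i=1, j=2 we need (AB)_{21}:
A_{21} * B_{11} = 6 * -7 = -42
A_{22} * B_{21} = -8 * 6 = -48
Sum = -42 + -48 = -90

-90


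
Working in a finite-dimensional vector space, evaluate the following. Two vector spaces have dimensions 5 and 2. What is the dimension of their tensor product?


The dimension of a tensor product is the product of dimensions.
dim(V) = 5, dim(W) = 2
dim(V (x) W) = 5 * 2 = 10

10


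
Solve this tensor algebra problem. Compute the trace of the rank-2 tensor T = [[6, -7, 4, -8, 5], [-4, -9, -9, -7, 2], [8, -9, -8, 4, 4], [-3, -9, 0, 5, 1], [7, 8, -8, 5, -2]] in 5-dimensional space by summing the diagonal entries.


The contraction (trace) of a rank-2 tensor is the sum of its diagonal elements.
Diagonal entries: A[1,1] = 6, A[2,2] = -9, A[3,3] = -8, A[4,4] = 5, A[5,5] = -2
Tr(A) = 6 + -9 + -8 + 5 + -2 = -8

-8


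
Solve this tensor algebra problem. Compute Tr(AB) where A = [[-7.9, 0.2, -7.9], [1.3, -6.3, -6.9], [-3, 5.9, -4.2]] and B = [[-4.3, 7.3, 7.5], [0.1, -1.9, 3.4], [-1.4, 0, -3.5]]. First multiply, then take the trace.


Tr(AB) = sum_i (AB)_{ii} where (AB)_{ii} = sum_k A_{ik} B_{ki}.
(AB)_{11} = -7.9*-4.3 + 0.2*0.1 + -7.9*-1.4 = 45.05
(AB)_{22} = 1.3*7.3 + -6.3*-1.9 + -6.9*0 = 21.46
(AB)_{33} = -3*7.5 + 5.9*3.4 + -4.2*-3.5 = 12.26
Tr(AB) = 45.05 + 21.46 + 12.26 = 78.77

78.77


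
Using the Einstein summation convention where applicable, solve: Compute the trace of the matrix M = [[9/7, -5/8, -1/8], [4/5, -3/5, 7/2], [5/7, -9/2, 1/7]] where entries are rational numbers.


The trace is the sum of diagonal entries.
Diagonal: M[1,1] = 9/7, M[2,2] = -3/5, M[3,3] = 1/7
Tr(M) = 9/7 + -3/5 + 1/7
Computing step by step:
After adding M[1,1]: 9/7
After adding M[2,2]: 24/35
After adding M[3,3]: 29/35
Tr(M) = 29/35

29/35


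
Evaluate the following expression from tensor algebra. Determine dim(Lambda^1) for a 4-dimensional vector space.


The dimension of the space of p-forms on an n-dimensional space is C(n, p).
n = 4, p = 1
C(4, 1) = 4! / (1! * 3!) = 4

4


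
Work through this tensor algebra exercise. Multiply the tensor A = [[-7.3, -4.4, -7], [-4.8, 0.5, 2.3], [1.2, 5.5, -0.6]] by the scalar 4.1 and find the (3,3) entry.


Scalar multiplication: (cA)_{ij} = c * A_{ij}.
c = 4.1
A_{33} = -0.6
(cA)_{33} = 4.1 * -0.6 = -2.46

-2.46


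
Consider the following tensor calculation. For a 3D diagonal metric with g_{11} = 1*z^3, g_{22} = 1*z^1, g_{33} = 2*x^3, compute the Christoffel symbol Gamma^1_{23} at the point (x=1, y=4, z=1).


For a diagonal metric, Gamma^k_{ij} = (1/2) g^{kk} (dg_{ik}/dx_j + dg_{jk}/dx_i - dg_{ij}/dx_k).
The metric is diagonal, so g_{ab} = 0 for a != b.
At the given point: g_{11} = 1, g_{22} = 1, g_{33} = 2
g^{11} = 1/1
dg_{21}/dx_3 = 0 (off-diagonal)
dg_{31}/dx_2 = 0 (off-diagonal)
dg_{23}/dx_1 = 0 (off-diagonal)
Numerator = 0 + 0 - 0 = 0
Gamma^1_{23} = 0 / (2 * 1) = 0

0


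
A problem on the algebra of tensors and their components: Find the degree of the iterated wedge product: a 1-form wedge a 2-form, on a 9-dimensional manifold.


The degree of a wedge product is the sum of the degrees of the individual forms.
Degrees: 1, 2
Total degree = 1 + 2 = 3

3


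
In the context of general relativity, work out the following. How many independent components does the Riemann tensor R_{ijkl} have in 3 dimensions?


The Riemann tensor in d dimensions has d^2(d^2 - 1)/12 independent components.
d = 3, so d^2 = 9
d^2 - 1 = 8
d^2(d^2 - 1) = 9 * 8 = 72
Divide by 12: 72 / 12 = 6

6


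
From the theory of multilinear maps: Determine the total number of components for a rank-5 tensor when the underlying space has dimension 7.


The number of components of a rank-r tensor in d dimensions is d^r.
Here d = 7 and r = 5.
7^5 = 16807

16807


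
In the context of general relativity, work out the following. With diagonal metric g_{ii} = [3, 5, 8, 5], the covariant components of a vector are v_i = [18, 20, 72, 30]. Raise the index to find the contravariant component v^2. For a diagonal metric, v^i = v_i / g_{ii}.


To raise an index with a diagonal metric: v^i = v_i / g_{ii}.
For index 2: v_2 = 20, g_{22} = 5
v^2 = 20 / 5 = 4

4


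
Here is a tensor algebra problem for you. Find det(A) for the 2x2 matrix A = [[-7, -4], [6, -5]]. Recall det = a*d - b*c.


For a 2x2 matrix [[a, b], [c, d]], det = a*d - b*c.
a = -7, b = -4, c = 6, d = -5
a*d = -7 * -5 = 35
b*c = -4 * 6 = -24
det = 35 - -24 = 59

59


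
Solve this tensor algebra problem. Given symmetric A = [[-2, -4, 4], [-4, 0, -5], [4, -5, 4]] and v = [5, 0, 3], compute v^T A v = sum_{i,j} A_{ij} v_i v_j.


First compute Av:
(Av)_1 = -2*5 + -4*0 + 4*3 = 2
(Av)_2 = -4*5 + 0*0 + -5*3 = -35
(Av)_3 = 4*5 + -5*0 + 4*3 = 32
Av = [2, -35, 32]
Then v^T (Av) = 5*2 + 0*-35 + 3*32
= 10 + 0 + 96 = 106

106


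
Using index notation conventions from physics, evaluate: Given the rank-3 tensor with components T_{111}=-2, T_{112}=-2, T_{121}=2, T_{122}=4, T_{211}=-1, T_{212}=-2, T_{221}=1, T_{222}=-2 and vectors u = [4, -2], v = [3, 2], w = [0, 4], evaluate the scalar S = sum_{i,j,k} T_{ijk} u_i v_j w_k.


S = sum over i,j,k of T_{ijk} u_i v_j w_k. Expanding all 8 terms:
T_{111}*u_1*v_1*w_1 = -2*4*3*0 = 0  (running total: 0)
T_{112}*u_1*v_1*w_2 = -2*4*3*4 = -96  (running total: -96)
T_{121}*u_1*v_2*w_1 = 2*4*2*0 = 0  (running total: -96)
T_{122}*u_1*v_2*w_2 = 4*4*2*4 = 128  (running total: 32)
T_{211}*u_2*v_1*w_1 = -1*-2*3*0 = 0  (running total: 32)
T_{212}*u_2*v_1*w_2 = -2*-2*3*4 = 48  (running total: 80)
T_{221}*u_2*v_2*w_1 = 1*-2*2*0 = 0  (running total: 80)
T_{222}*u_2*v_2*w_2 = -2*-2*2*4 = 32  (running total: 112)
S = 112

112


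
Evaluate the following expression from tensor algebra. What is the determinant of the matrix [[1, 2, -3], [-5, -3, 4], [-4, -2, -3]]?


Expanding along the first row, det(A) = a11*M_11 - a12*M_12 + a13*M_13, where M_1j is the (1,j) minor.
Minor M_11 = -3*-3 - 4*-2 = 17
Minor M_12 = -5*-3 - 4*-4 = 31
Minor M_13 = -5*-2 - -3*-4 = -2
det = 1*(17) - 2*(31) + -3*(-2)
    = 17 - 62 + 6
    = -39

-39


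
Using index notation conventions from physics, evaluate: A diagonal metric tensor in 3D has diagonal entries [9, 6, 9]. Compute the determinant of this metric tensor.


For a diagonal metric, the determinant is the product of diagonal entries.
Diagonal entries: 9, 6, 9
det(g) = 9 * 6 * 9 = 486

486


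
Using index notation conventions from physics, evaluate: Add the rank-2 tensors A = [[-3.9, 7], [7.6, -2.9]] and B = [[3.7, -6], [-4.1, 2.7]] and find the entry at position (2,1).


Tensor addition is component-wise: (A + B)_{ij} = A_{ij} + B_{ij}.
A_{21} = 7.6
B_{21} = -4.1
(A + B)_{21} = 7.6 + -4.1 = 3.5

3.5


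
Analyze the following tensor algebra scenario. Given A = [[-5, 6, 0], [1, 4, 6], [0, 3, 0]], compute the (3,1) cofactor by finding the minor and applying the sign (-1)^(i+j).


To find cofactor C_{31}, delete row 3 and column 1.
The resulting 2x2 submatrix is: [[6, 0], [4, 6]]
Minor M_{31} = 6*6 - 0*4
  = 36 - 0 = 36
Sign = (-1)^(3+1) = (-1)^4 = 1
Cofactor C_{31} = 1 * 36 = 36

36


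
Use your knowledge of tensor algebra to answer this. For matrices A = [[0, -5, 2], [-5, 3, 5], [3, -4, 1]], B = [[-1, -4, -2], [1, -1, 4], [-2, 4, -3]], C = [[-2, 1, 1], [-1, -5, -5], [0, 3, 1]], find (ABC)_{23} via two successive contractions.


(ABC)_{23} = sum_m (AB)_{2m} C_{m3}. First compute row 2 of AB.
(AB)_{21} = -5*-1 + 3*1 + 5*-2 = -2
(AB)_{22} = -5*-4 + 3*-1 + 5*4 = 37
(AB)_{23} = -5*-2 + 3*4 + 5*-3 = 7
Now contract with column 3 of C:
(AB)_{21} * C_{13} = -2 * 1 = -2
(AB)_{22} * C_{23} = 37 * -5 = -185
(AB)_{23} * C_{33} = 7 * 1 = 7
(ABC)_{23} = -2 + -185 + 7 = -180

-180


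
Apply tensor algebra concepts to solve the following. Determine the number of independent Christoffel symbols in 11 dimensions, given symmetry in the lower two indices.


Christoffel symbols Gamma^k_{ij} are symmetric in i,j, so there are d * d(d+1)/2 independent symbols.
d = 11
d(d+1)/2 = 11 * 12 / 2 = 66
Total = 11 * 66 = 726

726


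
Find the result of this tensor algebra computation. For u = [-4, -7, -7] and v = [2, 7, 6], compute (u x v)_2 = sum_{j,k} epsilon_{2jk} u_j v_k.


(u x v)_2 = sum_{j,k} epsilon_{2jk} u_j v_k. Only permutations of (1,2,3) contribute; the two non-zero terms are:
eps_{213} u_1 v_3 = -1 * -4 * 6 = 24
eps_{231} u_3 v_1 = 1 * -7 * 2 = -14
(u x v)_2 = 10

10


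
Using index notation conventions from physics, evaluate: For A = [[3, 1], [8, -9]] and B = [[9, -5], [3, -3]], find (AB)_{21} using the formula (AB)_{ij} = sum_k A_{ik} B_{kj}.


(AB)_{ij} = sum_k A_{ik} B_{kj}.
For i=2, j=1:
A_{21} * B_{11} = 8 * 9 = 72
A_{22} * B_{21} = -9 * 3 = -27
Sum = 72 + -27 = 45

45


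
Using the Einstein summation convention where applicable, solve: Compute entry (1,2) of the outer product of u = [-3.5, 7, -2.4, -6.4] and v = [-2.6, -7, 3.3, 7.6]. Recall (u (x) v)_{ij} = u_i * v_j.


The outer product entry T_{ij} = u_i * v_j.
We need i=1, j=2.
u_1 = -3.5, v_2 = -7
T_{1,2} = -3.5 * -7 = 24.5

24.5


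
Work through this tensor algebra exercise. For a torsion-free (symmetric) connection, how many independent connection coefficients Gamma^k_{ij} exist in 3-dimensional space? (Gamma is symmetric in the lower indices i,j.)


Christoffel symbols Gamma^k_{ij} are symmetric in i,j, so there are d * d(d+1)/2 independent symbols.
d = 3
d(d+1)/2 = 3 * 4 / 2 = 6
Total = 3 * 6 = 18

18


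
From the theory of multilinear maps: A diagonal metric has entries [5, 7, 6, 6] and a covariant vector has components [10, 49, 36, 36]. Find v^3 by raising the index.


To raise an index with a diagonal metric: v^i = v_i / g_{ii}.
For index 3: v_3 = 36, g_{33} = 6
v^3 = 36 / 6 = 6

6


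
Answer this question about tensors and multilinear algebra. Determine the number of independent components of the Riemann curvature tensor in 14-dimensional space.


The Riemann tensor in d dimensions has d^2(d^2 - 1)/12 independent components.
d = 14, so d^2 = 196
d^2 - 1 = 195
d^2(d^2 - 1) = 196 * 195 = 38220
Divide by 12: 38220 / 12 = 3185

3185


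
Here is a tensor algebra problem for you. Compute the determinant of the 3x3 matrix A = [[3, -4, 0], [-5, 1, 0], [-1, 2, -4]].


Expanding along the first row, det(A) = a11*M_11 - a12*M_12 + a13*M_13, where M_1j is the (1,j) minor.
Minor M_11 = 1*-4 - 0*2 = -4
Minor M_12 = -5*-4 - 0*-1 = 20
Minor M_13 = -5*2 - 1*-1 = -9
det = 3*(-4) - -4*(20) + 0*(-9)
    = -12 - -80 + 0
    = 68

68


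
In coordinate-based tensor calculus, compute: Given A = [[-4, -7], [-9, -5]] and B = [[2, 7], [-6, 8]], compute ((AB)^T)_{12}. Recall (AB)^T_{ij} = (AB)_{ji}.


(AB)^T_{ij} = (AB)_{ji} = sum_k A_{jk} B_{ki}.
For i=1, j=2 we need (AB)_{21}:
A_{21} * B_{11} = -9 * 2 = -18
A_{22} * B_{21} = -5 * -6 = 30
Sum = -18 + 30 = 12

12


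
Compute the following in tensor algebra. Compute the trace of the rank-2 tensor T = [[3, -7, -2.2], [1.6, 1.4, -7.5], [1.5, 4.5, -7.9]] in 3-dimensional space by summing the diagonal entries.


The contraction (trace) of a rank-2 tensor is the sum of its diagonal elements.
Diagonal entries: A[1,1] = 3, A[2,2] = 1.4, A[3,3] = -7.9
Tr(A) = 3 + 1.4 + -7.9 = -3.5

-3.5


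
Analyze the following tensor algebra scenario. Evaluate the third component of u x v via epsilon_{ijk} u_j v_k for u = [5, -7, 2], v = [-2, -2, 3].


(u x v)_3 = sum_{j,k} epsilon_{3jk} u_j v_k. Only permutations of (1,2,3) contribute; the two non-zero terms are:
eps_{312} u_1 v_2 = 1 * 5 * -2 = -10
eps_{321} u_2 v_1 = -1 * -7 * -2 = -14
(u x v)_3 = -24

-24


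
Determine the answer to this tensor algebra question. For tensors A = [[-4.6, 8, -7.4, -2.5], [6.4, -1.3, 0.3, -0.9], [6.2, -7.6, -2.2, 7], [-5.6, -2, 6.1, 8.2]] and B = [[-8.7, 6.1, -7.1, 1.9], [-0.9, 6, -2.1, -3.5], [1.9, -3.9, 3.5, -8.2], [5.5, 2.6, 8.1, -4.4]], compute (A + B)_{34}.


Tensor addition is component-wise: (A + B)_{ij} = A_{ij} + B_{ij}.
A_{34} = 7
B_{34} = -8.2
(A + B)_{34} = 7 + -8.2 = -1.2

-1.2


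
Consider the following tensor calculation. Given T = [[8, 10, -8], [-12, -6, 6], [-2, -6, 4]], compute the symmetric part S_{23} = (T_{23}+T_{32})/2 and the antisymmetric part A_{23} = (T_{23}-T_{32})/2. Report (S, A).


T_{23} = 6
T_{32} = -6
S_{23} = (6 + -6)/2 = 0/2 = 0
A_{23} = (6 - -6)/2 = 12/2 = 6
Check: S + A = 0 + 6 = 6 = T_{23}.

(0, 6)


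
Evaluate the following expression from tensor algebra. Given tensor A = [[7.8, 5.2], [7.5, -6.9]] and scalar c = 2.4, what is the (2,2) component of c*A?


Scalar multiplication: (cA)_{ij} = c * A_{ij}.
c = 2.4
A_{22} = -6.9
(cA)_{22} = 2.4 * -6.9 = -16.56

-16.56


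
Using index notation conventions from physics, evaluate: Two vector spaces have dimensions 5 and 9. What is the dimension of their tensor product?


The dimension of a tensor product is the product of dimensions.
dim(V) = 5, dim(W) = 9
dim(V (x) W) = 5 * 9 = 45

45


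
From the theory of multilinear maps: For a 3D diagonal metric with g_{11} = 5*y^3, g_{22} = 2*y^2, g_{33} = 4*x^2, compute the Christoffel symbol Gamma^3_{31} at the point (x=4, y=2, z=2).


For a diagonal metric, Gamma^k_{ij} = (1/2) g^{kk} (dg_{ik}/dx_j + dg_{jk}/dx_i - dg_{ij}/dx_k).
The metric is diagonal, so g_{ab} = 0 for a != b.
At the given point: g_{11} = 40, g_{22} = 8, g_{33} = 64
g^{33} = 1/64
dg_{33}/dx_1 = dg_{33}/dx_1 = 32
dg_{13}/dx_3 = 0 (off-diagonal)
dg_{31}/dx_3 = 0 (off-diagonal)
Numerator = 32 + 0 - 0 = 32
Gamma^3_{31} = 32 / (2 * 64) = 1/4

1/4


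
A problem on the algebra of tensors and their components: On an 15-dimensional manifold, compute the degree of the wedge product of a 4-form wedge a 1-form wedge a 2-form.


The degree of a wedge product is the sum of the degrees of the individual forms.
Degrees: 4, 1, 2
Total degree = 4 + 1 + 2 = 7

7


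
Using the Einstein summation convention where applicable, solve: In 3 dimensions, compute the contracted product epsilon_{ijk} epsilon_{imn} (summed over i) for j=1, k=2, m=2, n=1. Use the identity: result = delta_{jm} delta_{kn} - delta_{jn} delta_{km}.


Using the identity: epsilon_{ijk} epsilon_{imn} = delta_{jm} delta_{kn} - delta_{jn} delta_{km}.
delta_{12} = 0
delta_{21} = 0
delta_{11} = 1
delta_{22} = 1
Result = 0 * 0 - 1 * 1 = 0 - 1 = -1

-1


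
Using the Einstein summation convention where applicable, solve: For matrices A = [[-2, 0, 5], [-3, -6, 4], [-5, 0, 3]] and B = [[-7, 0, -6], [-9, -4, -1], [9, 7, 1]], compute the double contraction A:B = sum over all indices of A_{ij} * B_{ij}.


A:B = sum over all i,j of A_{ij} * B_{ij}.
Row 1: -2*-7=14, 0*0=0, 5*-6=-30 => row sum = -16
Row 2: -3*-9=27, -6*-4=24, 4*-1=-4 => row sum = 47
Row 3: -5*9=-45, 0*7=0, 3*1=3 => row sum = -42
Total = -16 + 47 + -42 = -11

-11


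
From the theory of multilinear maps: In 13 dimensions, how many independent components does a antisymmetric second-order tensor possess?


A antisymmetric rank-2 tensor in d dimensions has d(d-1)/2 independent components.
d = 13
d(d-1)/2 = 13 * 12 / 2 = 156 / 2 = 78

78


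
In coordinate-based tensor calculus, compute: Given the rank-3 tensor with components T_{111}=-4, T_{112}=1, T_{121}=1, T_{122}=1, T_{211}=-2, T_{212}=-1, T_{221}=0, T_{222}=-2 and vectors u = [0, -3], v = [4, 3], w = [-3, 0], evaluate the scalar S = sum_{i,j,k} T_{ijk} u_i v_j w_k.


S = sum over i,j,k of T_{ijk} u_i v_j w_k. Expanding all 8 terms:
T_{111}*u_1*v_1*w_1 = -4*0*4*-3 = 0  (running total: 0)
T_{112}*u_1*v_1*w_2 = 1*0*4*0 = 0  (running total: 0)
T_{121}*u_1*v_2*w_1 = 1*0*3*-3 = 0  (running total: 0)
T_{122}*u_1*v_2*w_2 = 1*0*3*0 = 0  (running total: 0)
T_{211}*u_2*v_1*w_1 = -2*-3*4*-3 = -72  (running total: -72)
T_{212}*u_2*v_1*w_2 = -1*-3*4*0 = 0  (running total: -72)
T_{221}*u_2*v_2*w_1 = 0*-3*3*-3 = 0  (running total: -72)
T_{222}*u_2*v_2*w_2 = -2*-3*3*0 = 0  (running total: -72)
S = -72

-72


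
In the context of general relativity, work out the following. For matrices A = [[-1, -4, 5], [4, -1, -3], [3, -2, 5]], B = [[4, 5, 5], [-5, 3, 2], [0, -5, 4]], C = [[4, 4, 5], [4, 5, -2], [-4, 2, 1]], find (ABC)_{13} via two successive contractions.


(ABC)_{13} = sum_m (AB)_{1m} C_{m3}. First compute row 1 of AB.
(AB)_{11} = -1*4 + -4*-5 + 5*0 = 16
(AB)_{12} = -1*5 + -4*3 + 5*-5 = -42
(AB)_{13} = -1*5 + -4*2 + 5*4 = 7
Now contract with column 3 of C:
(AB)_{11} * C_{13} = 16 * 5 = 80
(AB)_{12} * C_{23} = -42 * -2 = 84
(AB)_{13} * C_{33} = 7 * 1 = 7
(ABC)_{13} = 80 + 84 + 7 = 171

171


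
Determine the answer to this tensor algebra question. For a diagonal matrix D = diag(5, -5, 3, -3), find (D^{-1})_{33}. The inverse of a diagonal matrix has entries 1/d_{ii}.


For a diagonal matrix, the inverse has entries (D^{-1})_{ii} = 1/d_{ii}.
The diagonal entries are: d_{11} = 5, d_{22} = -5, d_{33} = 3, d_{44} = -3
We need (D^{-1})_{33} = 1/d_{33} = 1/3 = 1/3

1/3


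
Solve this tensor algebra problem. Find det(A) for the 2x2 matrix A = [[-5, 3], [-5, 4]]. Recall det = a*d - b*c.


For a 2x2 matrix [[a, b], [c, d]], det = a*d - b*c.
a = -5, b = 3, c = -5, d = 4
a*d = -5 * 4 = -20
b*c = 3 * -5 = -15
det = -20 - -15 = -5

-5


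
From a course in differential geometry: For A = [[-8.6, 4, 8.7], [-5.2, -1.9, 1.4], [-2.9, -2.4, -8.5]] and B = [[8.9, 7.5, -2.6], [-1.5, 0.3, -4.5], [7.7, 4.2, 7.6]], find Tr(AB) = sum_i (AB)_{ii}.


Tr(AB) = sum_i (AB)_{ii} where (AB)_{ii} = sum_k A_{ik} B_{ki}.
(AB)_{11} = -8.6*8.9 + 4*-1.5 + 8.7*7.7 = -15.55
(AB)_{22} = -5.2*7.5 + -1.9*0.3 + 1.4*4.2 = -33.69
(AB)_{33} = -2.9*-2.6 + -2.4*-4.5 + -8.5*7.6 = -46.26
Tr(AB) = -15.55 + -33.69 + -46.26 = -95.5

-95.5


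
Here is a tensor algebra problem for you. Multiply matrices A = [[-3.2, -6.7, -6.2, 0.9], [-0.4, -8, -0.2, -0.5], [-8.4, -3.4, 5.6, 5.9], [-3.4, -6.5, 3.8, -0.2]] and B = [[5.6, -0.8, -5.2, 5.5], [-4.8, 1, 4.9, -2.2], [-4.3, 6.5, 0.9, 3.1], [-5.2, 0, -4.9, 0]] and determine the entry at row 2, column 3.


(AB)_{ij} = sum_k A_{ik} B_{kj}.
For i=2, j=3:
A_{21} * B_{13} = -0.4 * -5.2 = 2.08
A_{22} * B_{23} = -8 * 4.9 = -39.2
A_{23} * B_{33} = -0.2 * 0.9 = -0.18
A_{24} * B_{43} = -0.5 * -4.9 = 2.45
Sum = 2.08 + -39.2 + -0.18 + 2.45 = -34.85

-34.85


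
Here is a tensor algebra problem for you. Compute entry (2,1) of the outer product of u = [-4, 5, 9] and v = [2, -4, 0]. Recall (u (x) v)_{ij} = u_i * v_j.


The outer product entry T_{ij} = u_i * v_j.
We need i=2, j=1.
u_2 = 5, v_1 = 2
T_{2,1} = 5 * 2 = 10

10


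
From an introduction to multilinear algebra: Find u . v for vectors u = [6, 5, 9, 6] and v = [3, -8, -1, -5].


The inner product u . v = sum of u_i * v_i.
Term-by-term: 6 * 3, 5 * -8, 9 * -1, 6 * -5
Products: 18, -40, -9, -30
Sum = 18 + -40 + -9 + -30 = -61

-61


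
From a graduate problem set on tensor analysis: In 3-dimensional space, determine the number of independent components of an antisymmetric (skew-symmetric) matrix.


An antisymmetric rank-2 tensor satisfies A_{ij} = -A_{ji}, so diagonal entries are zero.
The independent components are the upper-triangular entries: C(n, 2) = n(n-1)/2.
n = 3
C(3, 2) = 3 * 2 / 2 = 6 / 2 = 3

3


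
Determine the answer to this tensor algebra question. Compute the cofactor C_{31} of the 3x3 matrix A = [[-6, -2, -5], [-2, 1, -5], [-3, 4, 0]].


To find cofactor C_{31}, delete row 3 and column 1.
The resulting 2x2 submatrix is: [[-2, -5], [1, -5]]
Minor M_{31} = -2*-5 - -5*1
  = 10 - -5 = 15
Sign = (-1)^(3+1) = (-1)^4 = 1
Cofactor C_{31} = 1 * 15 = 15

15


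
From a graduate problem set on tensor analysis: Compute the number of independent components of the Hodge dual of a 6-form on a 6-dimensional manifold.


The Hodge dual of a p-form on an n-dimensional manifold is an (n-p)-form.
n = 6, p = 6, so dual degree = 6 - 6 = 0
The number of components is C(n, n-p) = C(6, 0) = 1

1


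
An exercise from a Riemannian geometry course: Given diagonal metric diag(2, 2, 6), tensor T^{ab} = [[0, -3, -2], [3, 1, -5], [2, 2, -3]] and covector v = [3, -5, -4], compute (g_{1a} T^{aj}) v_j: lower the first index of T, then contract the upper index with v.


Step 1: lower the first index. For a diagonal metric, g_{ia} T^{aj} = g_{ii} T^{ij} (no sum on i).
g_{11} = 2
S_1{}^1 = 2 * T^{11} = 2 * 0 = 0
S_1{}^2 = 2 * T^{12} = 2 * -3 = -6
S_1{}^3 = 2 * T^{13} = 2 * -2 = -4
Step 2: contract S_1{}^j with v_j.
S_1{}^1 * v_1 = 0 * 3 = 0
S_1{}^2 * v_2 = -6 * -5 = 30
S_1{}^3 * v_3 = -4 * -4 = 16
Result = 0 + 30 + 16 = 46

46


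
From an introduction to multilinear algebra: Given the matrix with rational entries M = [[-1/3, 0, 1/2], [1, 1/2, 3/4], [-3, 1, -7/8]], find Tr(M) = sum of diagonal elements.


The trace is the sum of diagonal entries.
Diagonal: M[1,1] = -1/3, M[2,2] = 1/2, M[3,3] = -7/8
Tr(M) = -1/3 + 1/2 + -7/8
Computing step by step:
After adding M[1,1]: -1/3
After adding M[2,2]: 1/6
After adding M[3,3]: -17/24
Tr(M) = -17/24

-17/24


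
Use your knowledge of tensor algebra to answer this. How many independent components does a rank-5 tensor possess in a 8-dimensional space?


The number of components of a rank-r tensor in d dimensions is d^r.
Here d = 8 and r = 5.
8^5 = 32768

32768


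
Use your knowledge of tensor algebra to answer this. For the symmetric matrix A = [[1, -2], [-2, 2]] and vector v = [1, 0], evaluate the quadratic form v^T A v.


First compute Av:
(Av)_1 = 1*1 + -2*0 = 1
(Av)_2 = -2*1 + 2*0 = -2
Av = [1, -2]
Then v^T (Av) = 1*1 + 0*-2
= 1 + 0 = 1

1


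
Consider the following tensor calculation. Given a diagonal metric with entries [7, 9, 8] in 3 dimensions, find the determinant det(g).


For a diagonal metric, the determinant is the product of diagonal entries.
Diagonal entries: 7, 9, 8
det(g) = 7 * 9 * 8 = 504

504


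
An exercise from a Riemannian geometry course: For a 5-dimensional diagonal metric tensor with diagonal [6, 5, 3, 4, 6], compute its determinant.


For a diagonal metric, the determinant is the product of diagonal entries.
Diagonal entries: 6, 5, 3, 4, 6
det(g) = 6 * 5 * 3 * 4 * 6 = 2160

2160


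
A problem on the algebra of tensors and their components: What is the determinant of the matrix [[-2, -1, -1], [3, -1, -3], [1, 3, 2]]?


Expanding along the first row, det(A) = a11*M_11 - a12*M_12 + a13*M_13, where M_1j is the (1,j) minor.
Minor M_11 = -1*2 - -3*3 = 7
Minor M_12 = 3*2 - -3*1 = 9
Minor M_13 = 3*3 - -1*1 = 10
det = -2*(7) - -1*(9) + -1*(10)
    = -14 - -9 + -10
    = -15

-15


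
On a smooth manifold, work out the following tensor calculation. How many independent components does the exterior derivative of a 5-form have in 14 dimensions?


The exterior derivative of a p-form is a (p+1)-form.
Its number of independent components is C(n, p+1).
n = 14, p+1 = 6
C(14, 6) = 3003

3003


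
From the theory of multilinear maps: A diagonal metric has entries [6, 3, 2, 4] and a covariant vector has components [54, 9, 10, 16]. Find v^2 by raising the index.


To raise an index with a diagonal metric: v^i = v_i / g_{ii}.
For index 2: v_2 = 9, g_{22} = 3
v^2 = 9 / 3 = 3

3


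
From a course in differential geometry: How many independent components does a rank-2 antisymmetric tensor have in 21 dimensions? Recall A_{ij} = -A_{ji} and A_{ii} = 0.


An antisymmetric rank-2 tensor satisfies A_{ij} = -A_{ji}, so diagonal entries are zero.
The independent components are the upper-triangular entries: C(n, 2) = n(n-1)/2.
n = 21
C(21, 2) = 21 * 20 / 2 = 420 / 2 = 210

210


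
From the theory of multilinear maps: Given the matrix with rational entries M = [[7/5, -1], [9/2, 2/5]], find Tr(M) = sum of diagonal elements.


The trace is the sum of diagonal entries.
Diagonal: M[1,1] = 7/5, M[2,2] = 2/5
Tr(M) = 7/5 + 2/5
Computing step by step:
After adding M[1,1]: 7/5
After adding M[2,2]: 9/5
Tr(M) = 9/5

9/5


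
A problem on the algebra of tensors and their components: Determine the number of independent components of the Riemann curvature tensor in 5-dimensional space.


The Riemann tensor in d dimensions has d^2(d^2 - 1)/12 independent components.
d = 5, so d^2 = 25
d^2 - 1 = 24
d^2(d^2 - 1) = 25 * 24 = 600
Divide by 12: 600 / 12 = 50

50


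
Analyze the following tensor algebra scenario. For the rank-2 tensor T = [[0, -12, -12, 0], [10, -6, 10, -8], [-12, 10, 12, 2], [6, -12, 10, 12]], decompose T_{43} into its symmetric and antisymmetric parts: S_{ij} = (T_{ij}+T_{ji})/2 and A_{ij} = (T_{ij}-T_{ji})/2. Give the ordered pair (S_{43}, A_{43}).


T_{43} = 10
T_{34} = 2
S_{43} = (10 + 2)/2 = 12/2 = 6
A_{43} = (10 - 2)/2 = 8/2 = 4
Check: S + A = 6 + 4 = 10 = T_{43}.

(6, 4)


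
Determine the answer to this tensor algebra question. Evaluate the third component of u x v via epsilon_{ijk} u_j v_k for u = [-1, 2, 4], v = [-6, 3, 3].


(u x v)_3 = sum_{j,k} epsilon_{3jk} u_j v_k. Only permutations of (1,2,3) contribute; the two non-zero terms are:
eps_{312} u_1 v_2 = 1 * -1 * 3 = -3
eps_{321} u_2 v_1 = -1 * 2 * -6 = 12
(u x v)_3 = 9

9


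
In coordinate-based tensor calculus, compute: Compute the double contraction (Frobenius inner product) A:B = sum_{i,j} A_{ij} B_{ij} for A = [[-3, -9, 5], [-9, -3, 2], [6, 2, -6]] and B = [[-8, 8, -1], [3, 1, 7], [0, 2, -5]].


A:B = sum over all i,j of A_{ij} * B_{ij}.
Row 1: -3*-8=24, -9*8=-72, 5*-1=-5 => row sum = -53
Row 2: -9*3=-27, -3*1=-3, 2*7=14 => row sum = -16
Row 3: 6*0=0, 2*2=4, -6*-5=30 => row sum = 34
Total = -53 + -16 + 34 = -35

-35


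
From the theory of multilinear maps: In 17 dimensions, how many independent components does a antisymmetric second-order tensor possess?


A antisymmetric rank-2 tensor in d dimensions has d(d-1)/2 independent components.
d = 17
d(d-1)/2 = 17 * 16 / 2 = 272 / 2 = 136

136


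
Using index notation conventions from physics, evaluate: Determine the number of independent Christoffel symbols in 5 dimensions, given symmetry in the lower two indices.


Christoffel symbols Gamma^k_{ij} are symmetric in i,j, so there are d * d(d+1)/2 independent symbols.
d = 5
d(d+1)/2 = 5 * 6 / 2 = 15
Total = 5 * 15 = 75

75


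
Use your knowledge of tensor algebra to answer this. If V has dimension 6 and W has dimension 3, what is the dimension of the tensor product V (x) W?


The dimension of a tensor product is the product of dimensions.
dim(V) = 6, dim(W) = 3
dim(V (x) W) = 6 * 3 = 18

18


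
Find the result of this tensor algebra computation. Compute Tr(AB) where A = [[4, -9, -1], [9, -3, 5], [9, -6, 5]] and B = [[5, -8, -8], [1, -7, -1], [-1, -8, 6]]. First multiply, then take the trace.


Tr(AB) = sum_i (AB)_{ii} where (AB)_{ii} = sum_k A_{ik} B_{ki}.
(AB)_{11} = 4*5 + -9*1 + -1*-1 = 12
(AB)_{22} = 9*-8 + -3*-7 + 5*-8 = -91
(AB)_{33} = 9*-8 + -6*-1 + 5*6 = -36
Tr(AB) = 12 + -91 + -36 = -115

-115


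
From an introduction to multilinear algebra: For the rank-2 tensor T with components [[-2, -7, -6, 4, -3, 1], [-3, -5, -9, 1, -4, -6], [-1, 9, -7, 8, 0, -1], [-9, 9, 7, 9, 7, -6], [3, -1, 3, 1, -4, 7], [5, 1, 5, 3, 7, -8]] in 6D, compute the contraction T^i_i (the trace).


The contraction (trace) of a rank-2 tensor is the sum of its diagonal elements.
Diagonal entries: A[1,1] = -2, A[2,2] = -5, A[3,3] = -7, A[4,4] = 9, A[5,5] = -4, A[6,6] = -8
Tr(A) = -2 + -5 + -7 + 9 + -4 + -8 = -17

-17


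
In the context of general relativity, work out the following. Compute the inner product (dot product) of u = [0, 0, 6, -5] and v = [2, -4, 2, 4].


The inner product u . v = sum of u_i * v_i.
Term-by-term: 0 * 2, 0 * -4, 6 * 2, -5 * 4
Products: 0, 0, 12, -20
Sum = 0 + 0 + 12 + -20 = -8

-8


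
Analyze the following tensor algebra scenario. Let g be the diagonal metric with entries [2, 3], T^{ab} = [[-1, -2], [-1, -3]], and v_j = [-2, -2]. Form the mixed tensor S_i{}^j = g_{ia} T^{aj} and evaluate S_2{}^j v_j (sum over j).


Step 1: lower the first index. For a diagonal metric, g_{ia} T^{aj} = g_{ii} T^{ij} (no sum on i).
g_{22} = 3
S_2{}^1 = 3 * T^{21} = 3 * -1 = -3
S_2{}^2 = 3 * T^{22} = 3 * -3 = -9
Step 2: contract S_2{}^j with v_j.
S_2{}^1 * v_1 = -3 * -2 = 6
S_2{}^2 * v_2 = -9 * -2 = 18
Result = 6 + 18 = 24

24
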